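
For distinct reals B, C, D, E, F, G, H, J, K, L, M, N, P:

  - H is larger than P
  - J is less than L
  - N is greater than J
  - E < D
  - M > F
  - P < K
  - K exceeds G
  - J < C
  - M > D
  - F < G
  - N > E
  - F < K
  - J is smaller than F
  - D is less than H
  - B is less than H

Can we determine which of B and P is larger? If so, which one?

undetermined

Following every chain through P: above P we get H, K.
B is not reached, and no chain runs the other way from B to P.
So the given relations leave the order of P and B undetermined.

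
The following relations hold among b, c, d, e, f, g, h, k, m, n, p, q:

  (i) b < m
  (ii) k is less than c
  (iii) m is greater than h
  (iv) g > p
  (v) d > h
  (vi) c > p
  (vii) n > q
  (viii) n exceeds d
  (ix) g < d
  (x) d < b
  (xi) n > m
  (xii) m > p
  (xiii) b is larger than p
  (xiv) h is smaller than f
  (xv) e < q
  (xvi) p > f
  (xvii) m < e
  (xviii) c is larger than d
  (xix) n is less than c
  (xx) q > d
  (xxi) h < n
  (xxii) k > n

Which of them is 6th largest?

m

The consecutive relations fix a unique order: h < f < p < g < d < b < m < e < q < n < k < c.
The 6th largest is m.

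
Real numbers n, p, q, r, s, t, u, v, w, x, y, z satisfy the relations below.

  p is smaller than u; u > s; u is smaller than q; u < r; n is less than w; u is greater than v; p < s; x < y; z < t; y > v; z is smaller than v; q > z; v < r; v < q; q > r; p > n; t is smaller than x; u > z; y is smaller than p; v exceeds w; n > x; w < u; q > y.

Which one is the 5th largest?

p

Piecing the relations together gives one ordering: z < t < x < n < w < v < y < p < s < u < r < q.
Counting 5 from the largest end gives p.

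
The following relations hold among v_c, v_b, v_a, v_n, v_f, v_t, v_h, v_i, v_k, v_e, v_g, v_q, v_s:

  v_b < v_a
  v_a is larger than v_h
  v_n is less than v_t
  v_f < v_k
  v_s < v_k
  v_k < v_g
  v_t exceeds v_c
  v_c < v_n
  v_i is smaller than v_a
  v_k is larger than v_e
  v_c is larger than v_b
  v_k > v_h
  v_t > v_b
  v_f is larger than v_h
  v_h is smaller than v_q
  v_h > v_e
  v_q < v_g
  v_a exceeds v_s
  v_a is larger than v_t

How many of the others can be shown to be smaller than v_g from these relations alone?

Directly below v_g: v_q, v_k.
One step further: v_e, v_h, v_f, v_s (6 so far).
No other element is forced below v_g by the given relations, so the count is 6.

6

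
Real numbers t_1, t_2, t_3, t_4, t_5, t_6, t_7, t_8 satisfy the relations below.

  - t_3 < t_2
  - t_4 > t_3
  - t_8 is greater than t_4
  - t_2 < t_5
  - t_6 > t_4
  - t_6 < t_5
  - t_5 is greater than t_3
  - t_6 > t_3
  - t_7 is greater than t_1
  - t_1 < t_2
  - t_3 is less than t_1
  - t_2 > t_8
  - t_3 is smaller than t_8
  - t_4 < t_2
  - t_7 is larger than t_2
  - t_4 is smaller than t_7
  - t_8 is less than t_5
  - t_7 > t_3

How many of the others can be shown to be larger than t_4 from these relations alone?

5

Directly above t_4: t_6, t_8, t_2, t_7.
One step further: t_5 (5 so far).
Nothing else is reachable above t_4; 5 in all.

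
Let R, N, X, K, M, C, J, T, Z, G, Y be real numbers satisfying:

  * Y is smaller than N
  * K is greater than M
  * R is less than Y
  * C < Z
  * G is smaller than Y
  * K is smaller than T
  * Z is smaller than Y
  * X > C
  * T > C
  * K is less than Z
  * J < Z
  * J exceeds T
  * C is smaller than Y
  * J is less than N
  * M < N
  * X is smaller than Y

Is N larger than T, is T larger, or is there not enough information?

N

T < J and J < Z give T < Z.
With Z < Y: T < J < Z < Y.
Then Y < N extends the chain to N.
So N is larger.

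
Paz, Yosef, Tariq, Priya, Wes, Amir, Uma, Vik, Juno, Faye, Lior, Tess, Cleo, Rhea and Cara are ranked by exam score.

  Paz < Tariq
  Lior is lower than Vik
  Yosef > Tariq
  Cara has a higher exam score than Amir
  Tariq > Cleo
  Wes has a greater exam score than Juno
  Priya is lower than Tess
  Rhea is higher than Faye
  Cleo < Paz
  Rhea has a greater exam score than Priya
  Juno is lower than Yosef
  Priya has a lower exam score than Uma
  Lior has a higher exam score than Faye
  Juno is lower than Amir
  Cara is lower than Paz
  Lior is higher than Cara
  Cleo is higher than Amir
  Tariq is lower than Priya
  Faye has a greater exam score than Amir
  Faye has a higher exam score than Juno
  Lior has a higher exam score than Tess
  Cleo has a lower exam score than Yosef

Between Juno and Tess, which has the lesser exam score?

Following the relations from Juno: Juno < Amir < Cleo < Paz < Tariq < Priya < Tess.
So Juno < Tess; Juno is the lower of the two.

Juno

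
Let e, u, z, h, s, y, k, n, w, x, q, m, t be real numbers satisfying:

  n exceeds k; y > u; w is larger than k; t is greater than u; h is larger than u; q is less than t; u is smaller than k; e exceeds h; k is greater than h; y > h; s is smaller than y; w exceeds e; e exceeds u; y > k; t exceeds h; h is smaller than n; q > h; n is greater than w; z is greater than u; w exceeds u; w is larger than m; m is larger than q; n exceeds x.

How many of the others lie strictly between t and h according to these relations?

1

The relations place h below t. An element lies strictly between them when it is forced above h and also forced below t.
Above h: {k, q, y, m, e, w, n}. Below t: {u, q}.
Intersection: {q} — 1.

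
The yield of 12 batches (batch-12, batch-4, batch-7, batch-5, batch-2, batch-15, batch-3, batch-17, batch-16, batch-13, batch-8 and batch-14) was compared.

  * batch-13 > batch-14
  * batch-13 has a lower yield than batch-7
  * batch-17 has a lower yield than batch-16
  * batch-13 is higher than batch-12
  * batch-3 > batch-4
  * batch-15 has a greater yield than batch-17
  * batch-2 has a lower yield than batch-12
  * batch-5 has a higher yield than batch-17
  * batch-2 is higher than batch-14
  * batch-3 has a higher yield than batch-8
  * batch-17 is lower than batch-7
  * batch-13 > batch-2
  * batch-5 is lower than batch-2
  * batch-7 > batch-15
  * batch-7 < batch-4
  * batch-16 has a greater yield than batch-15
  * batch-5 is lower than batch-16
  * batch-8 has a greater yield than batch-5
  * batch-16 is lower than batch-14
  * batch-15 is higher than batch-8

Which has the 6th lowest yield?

The consecutive relations fix a unique order: batch-17 < batch-5 < batch-8 < batch-15 < batch-16 < batch-14 < batch-2 < batch-12 < batch-13 < batch-7 < batch-4 < batch-3.
The 6th smallest is batch-14.

batch-14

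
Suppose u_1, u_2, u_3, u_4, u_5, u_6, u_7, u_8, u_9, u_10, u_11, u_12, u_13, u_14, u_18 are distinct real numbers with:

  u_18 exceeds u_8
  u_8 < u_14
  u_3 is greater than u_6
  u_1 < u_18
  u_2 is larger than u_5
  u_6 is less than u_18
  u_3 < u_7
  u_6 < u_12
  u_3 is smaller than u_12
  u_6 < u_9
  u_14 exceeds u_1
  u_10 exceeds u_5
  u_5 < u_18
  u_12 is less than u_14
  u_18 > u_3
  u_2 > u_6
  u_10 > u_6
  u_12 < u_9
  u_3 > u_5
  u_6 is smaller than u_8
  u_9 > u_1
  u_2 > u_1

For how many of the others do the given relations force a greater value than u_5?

Directly above u_5: u_3, u_10, u_2, u_18.
One step further: u_12, u_7 (6 so far).
One step further: u_9, u_14 (8 so far).
No other element is forced above u_5 by the given relations, so the count is 8.

8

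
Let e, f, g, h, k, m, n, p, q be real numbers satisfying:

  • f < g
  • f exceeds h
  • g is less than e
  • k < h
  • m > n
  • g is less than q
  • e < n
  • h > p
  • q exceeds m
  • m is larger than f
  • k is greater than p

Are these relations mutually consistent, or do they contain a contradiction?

Every relation is compatible with p < k < h < f < g < e < n < m < q; the set is consistent.

consistent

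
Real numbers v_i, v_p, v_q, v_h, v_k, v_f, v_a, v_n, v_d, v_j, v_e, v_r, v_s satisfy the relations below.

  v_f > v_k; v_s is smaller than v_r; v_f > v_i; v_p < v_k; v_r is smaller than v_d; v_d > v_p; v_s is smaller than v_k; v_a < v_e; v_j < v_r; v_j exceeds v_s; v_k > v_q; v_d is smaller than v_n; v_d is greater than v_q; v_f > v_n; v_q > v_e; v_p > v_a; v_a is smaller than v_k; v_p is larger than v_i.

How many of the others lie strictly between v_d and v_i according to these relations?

1

Chaining upward from v_i reaches: v_p, v_k, v_n, v_f.
Chaining downward from v_d reaches: v_s, v_a, v_e, v_j, v_q, v_p, v_r.
Strictly between v_i and v_d are those in both lists: v_p — 1 element.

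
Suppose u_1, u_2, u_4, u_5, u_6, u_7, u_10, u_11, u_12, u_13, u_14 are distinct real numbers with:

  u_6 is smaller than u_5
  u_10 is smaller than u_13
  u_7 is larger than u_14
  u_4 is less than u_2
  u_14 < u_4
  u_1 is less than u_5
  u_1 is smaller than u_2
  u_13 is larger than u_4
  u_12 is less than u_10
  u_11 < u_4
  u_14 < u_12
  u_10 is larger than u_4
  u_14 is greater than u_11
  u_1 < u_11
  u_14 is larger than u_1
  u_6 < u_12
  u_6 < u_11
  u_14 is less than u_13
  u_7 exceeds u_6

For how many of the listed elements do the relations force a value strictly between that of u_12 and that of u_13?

The relations place u_12 below u_13. An element lies strictly between them when it is forced above u_12 and also forced below u_13.
Above u_12: {u_10}. Below u_13: {u_6, u_1, u_11, u_14, u_4, u_10}.
Intersection: {u_10} — 1.

1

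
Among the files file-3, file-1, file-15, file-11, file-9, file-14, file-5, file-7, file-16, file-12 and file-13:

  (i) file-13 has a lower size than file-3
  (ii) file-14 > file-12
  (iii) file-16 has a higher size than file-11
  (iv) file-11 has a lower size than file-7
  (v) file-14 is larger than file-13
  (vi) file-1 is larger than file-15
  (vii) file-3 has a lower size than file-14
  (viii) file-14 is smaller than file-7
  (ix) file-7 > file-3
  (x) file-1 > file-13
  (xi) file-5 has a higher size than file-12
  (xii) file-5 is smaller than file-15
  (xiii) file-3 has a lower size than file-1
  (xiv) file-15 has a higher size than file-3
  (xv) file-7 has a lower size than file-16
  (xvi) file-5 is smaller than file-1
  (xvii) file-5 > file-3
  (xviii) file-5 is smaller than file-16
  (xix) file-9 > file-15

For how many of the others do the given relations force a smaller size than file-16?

7

Directly below file-16: file-11, file-5, file-7.
One step further: file-12, file-3, file-14 (6 so far).
One step further: file-13 (7 so far).
No other element is forced below file-16 by the given relations, so the count is 7.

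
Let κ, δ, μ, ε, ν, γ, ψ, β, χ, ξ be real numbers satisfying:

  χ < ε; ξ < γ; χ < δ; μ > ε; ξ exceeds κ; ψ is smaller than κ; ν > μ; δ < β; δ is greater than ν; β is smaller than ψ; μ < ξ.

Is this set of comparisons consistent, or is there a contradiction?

Every relation is compatible with χ < ε < μ < ν < δ < β < ψ < κ < ξ < γ; the set is consistent.

consistent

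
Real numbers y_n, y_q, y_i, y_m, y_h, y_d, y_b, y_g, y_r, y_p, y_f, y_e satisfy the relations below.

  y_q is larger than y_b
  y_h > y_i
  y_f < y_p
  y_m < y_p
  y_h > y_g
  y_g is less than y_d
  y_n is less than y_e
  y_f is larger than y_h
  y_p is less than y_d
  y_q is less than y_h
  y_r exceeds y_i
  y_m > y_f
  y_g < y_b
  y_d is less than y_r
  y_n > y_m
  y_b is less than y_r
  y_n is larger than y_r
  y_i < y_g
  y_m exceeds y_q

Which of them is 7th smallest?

y_m

Chaining the given pairs: y_i < y_g < y_b < y_q < y_h < y_f < y_m < y_p < y_d < y_r < y_n < y_e.
Counting 7 from the smallest end gives y_m.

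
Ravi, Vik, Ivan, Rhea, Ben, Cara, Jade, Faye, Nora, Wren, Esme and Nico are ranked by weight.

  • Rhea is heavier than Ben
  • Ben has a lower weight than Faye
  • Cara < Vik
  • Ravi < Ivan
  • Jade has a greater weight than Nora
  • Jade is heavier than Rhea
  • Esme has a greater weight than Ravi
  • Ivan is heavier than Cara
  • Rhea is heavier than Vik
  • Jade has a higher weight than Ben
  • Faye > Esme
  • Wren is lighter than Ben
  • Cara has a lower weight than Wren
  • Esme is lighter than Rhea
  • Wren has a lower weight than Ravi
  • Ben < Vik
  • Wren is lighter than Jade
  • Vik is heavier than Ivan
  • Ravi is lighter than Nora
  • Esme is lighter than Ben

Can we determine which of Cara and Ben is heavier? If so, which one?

Cara < Wren and Wren < Ravi give Cara < Ravi.
With Ravi < Esme: Cara < Wren < Ravi < Esme.
With Esme < Ben: Cara < Wren < Ravi < Esme < Ben.
So Ben is heavier.

Ben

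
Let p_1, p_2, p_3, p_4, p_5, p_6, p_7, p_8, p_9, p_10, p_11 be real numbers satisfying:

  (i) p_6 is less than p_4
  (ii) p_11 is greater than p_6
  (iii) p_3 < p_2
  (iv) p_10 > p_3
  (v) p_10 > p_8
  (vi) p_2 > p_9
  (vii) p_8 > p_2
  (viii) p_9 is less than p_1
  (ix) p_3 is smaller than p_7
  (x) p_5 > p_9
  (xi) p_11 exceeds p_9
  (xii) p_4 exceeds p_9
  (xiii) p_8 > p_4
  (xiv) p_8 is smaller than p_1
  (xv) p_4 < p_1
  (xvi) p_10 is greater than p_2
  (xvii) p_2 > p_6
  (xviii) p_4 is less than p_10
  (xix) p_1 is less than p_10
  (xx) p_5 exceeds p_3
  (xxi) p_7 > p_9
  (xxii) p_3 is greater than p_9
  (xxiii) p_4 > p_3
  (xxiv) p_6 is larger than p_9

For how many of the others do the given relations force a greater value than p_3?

From p_3 the given relations immediately reach p_7, p_4, p_2, p_5, p_10.
From those, p_8, p_1 — 7 in total.
No other element is forced above p_3 by the given relations, so the count is 7.

7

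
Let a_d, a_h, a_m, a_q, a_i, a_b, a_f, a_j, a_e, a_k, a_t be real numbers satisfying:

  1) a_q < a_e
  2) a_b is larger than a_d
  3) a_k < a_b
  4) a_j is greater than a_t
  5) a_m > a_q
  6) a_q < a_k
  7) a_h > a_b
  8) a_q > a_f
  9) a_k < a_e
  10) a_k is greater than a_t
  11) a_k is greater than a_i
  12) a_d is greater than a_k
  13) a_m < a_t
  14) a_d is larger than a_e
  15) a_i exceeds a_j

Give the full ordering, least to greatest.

a_f < a_q < a_m < a_t < a_j < a_i < a_k < a_e < a_d < a_b < a_h

The consecutive links are each given: a_f < a_q; a_q < a_m; a_m < a_t; a_t < a_j; a_j < a_i; a_i < a_k; a_k < a_e; a_e < a_d; a_d < a_b; a_b < a_h.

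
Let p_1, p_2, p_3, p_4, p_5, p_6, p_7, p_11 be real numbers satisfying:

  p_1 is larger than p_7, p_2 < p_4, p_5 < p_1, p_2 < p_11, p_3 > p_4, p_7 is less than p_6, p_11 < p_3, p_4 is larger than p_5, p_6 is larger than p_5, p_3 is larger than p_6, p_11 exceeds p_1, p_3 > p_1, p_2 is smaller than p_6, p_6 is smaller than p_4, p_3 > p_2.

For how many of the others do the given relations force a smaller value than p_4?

The elements the relations force below p_4 are p_7, p_2, p_5, p_6 — no chain reaches any other.
That is 4.

4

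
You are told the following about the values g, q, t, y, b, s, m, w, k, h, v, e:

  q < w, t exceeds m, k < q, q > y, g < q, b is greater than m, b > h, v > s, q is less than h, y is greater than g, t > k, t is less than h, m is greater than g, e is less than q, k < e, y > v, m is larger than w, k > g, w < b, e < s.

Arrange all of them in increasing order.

Nothing is placed below g, so it is least; from there g < k; k < e; e < s; s < v; v < y; y < q; q < w; w < m; m < t; t < h; h < b, each given directly.

g < k < e < s < v < y < q < w < m < t < h < b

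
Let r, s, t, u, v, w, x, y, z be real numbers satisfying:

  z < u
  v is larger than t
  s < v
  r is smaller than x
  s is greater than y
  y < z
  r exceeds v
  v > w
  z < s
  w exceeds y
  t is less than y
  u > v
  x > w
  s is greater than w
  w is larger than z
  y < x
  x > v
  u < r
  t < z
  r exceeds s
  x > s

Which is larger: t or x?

x

t < y and y < z give t < z.
Then z < w extends the chain to w.
Then w < s extends the chain to s.
Then s < v extends the chain to v.
Then v < u extends the chain to u.
Then u < r extends the chain to r.
With r < x: t < y < z < w < s < v < u < r < x.
So t < x; x is the larger of the two.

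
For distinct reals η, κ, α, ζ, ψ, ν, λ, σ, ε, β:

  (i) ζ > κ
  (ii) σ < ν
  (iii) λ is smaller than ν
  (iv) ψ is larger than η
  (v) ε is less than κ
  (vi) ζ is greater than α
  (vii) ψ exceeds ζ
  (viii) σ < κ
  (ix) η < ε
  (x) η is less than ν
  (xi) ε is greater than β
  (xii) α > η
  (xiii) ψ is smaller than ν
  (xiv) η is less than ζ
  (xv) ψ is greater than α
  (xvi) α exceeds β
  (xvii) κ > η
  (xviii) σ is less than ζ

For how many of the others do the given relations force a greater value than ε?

Directly above ε: κ.
One step further: ζ (2 so far).
One step further: ψ (3 so far).
One step further: ν (4 so far).
No other element is forced above ε by the given relations, so the count is 4.

4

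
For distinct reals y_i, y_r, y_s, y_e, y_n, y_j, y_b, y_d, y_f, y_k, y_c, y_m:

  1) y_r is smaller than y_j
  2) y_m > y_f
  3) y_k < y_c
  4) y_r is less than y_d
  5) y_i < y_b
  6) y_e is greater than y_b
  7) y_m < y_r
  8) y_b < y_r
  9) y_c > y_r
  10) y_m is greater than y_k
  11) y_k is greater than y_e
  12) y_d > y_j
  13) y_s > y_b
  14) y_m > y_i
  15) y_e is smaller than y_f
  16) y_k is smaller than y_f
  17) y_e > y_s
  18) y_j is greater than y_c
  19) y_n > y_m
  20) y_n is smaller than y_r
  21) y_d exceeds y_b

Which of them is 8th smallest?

Piecing the relations together gives one ordering: y_i < y_b < y_s < y_e < y_k < y_f < y_m < y_n < y_r < y_c < y_j < y_d.
Counting 8 from the smallest end gives y_n.

y_n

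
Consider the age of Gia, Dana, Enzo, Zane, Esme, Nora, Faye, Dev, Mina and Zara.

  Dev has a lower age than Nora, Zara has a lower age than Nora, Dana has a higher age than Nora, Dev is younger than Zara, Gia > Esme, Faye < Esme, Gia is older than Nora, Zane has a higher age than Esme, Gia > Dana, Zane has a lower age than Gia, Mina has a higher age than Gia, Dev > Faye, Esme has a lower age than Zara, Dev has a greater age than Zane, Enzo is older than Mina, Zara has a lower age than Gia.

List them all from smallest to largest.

Each adjacent pair is fixed by a given relation: Faye < Esme; Esme < Zane; Zane < Dev; Dev < Zara; Zara < Nora; Nora < Dana; Dana < Gia; Gia < Mina; Mina < Enzo. Chaining them end to end gives the full order.

Faye < Esme < Zane < Dev < Zara < Nora < Dana < Gia < Mina < Enzo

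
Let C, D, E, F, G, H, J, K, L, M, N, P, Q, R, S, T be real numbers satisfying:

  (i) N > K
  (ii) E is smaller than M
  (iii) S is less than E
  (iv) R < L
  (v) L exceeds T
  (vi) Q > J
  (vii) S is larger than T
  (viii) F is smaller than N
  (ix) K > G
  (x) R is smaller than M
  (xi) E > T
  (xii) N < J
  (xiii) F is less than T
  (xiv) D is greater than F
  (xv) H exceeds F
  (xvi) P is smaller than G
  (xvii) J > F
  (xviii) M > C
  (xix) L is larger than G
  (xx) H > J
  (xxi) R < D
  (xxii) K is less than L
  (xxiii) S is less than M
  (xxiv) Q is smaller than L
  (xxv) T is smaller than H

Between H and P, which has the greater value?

H

The relevant relations are P < G; G < K; K < N; N < J; J < H.
Chaining these gives P < G < K < N < J < H.
So P < H; H is the larger of the two.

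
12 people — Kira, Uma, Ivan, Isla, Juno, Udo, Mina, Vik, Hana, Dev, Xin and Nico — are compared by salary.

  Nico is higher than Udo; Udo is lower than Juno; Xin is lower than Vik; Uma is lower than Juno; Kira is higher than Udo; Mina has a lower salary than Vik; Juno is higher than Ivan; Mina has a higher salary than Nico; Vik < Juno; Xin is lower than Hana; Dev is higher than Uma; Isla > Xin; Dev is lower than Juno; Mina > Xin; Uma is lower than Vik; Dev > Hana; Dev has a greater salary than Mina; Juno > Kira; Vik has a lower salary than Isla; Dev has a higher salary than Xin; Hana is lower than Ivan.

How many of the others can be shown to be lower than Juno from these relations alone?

10

The elements the relations force below Juno are Xin, Udo, Nico, Mina, Hana, Uma, Vik, Ivan, Dev, Kira — no chain reaches any other.
That is 10.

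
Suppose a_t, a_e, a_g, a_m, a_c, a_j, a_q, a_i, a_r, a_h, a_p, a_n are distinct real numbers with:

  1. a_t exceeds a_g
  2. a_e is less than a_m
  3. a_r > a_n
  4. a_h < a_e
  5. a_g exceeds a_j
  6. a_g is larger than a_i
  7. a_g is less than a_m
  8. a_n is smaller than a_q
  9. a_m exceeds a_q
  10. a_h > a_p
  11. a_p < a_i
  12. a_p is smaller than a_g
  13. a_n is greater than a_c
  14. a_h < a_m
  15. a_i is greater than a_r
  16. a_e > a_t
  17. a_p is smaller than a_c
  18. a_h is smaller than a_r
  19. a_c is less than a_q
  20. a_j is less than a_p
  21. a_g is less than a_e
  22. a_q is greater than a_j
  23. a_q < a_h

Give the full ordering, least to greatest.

Nothing is placed below a_j, so it is least; from there a_j < a_p; a_p < a_c; a_c < a_n; a_n < a_q; a_q < a_h; a_h < a_r; a_r < a_i; a_i < a_g; a_g < a_t; a_t < a_e; a_e < a_m, each given directly.

a_j < a_p < a_c < a_n < a_q < a_h < a_r < a_i < a_g < a_t < a_e < a_m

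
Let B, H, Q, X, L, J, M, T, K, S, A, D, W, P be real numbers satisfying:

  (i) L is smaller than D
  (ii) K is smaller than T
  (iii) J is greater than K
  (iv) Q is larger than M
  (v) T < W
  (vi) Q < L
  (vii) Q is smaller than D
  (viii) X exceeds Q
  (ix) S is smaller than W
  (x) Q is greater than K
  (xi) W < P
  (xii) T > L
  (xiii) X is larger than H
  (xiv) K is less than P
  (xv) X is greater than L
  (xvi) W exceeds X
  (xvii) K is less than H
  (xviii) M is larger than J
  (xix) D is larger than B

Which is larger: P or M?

P

M < Q < L < T < W < P, by transitivity through Q, L, T, W.
So M < P; P is the larger of the two.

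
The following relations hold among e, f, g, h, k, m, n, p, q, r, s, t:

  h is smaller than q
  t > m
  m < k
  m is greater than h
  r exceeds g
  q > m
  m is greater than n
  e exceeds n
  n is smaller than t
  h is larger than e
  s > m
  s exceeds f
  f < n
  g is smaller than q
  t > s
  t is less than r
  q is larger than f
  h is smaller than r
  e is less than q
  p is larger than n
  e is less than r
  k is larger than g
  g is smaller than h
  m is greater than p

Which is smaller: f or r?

f

f < n and n < e give f < e.
With e < h: f < n < e < h.
Then h < m extends the chain to m.
Then m < s extends the chain to s.
With s < t: f < n < e < h < m < s < t.
With t < r: f < n < e < h < m < s < t < r.
So f < r; f is the smaller of the two.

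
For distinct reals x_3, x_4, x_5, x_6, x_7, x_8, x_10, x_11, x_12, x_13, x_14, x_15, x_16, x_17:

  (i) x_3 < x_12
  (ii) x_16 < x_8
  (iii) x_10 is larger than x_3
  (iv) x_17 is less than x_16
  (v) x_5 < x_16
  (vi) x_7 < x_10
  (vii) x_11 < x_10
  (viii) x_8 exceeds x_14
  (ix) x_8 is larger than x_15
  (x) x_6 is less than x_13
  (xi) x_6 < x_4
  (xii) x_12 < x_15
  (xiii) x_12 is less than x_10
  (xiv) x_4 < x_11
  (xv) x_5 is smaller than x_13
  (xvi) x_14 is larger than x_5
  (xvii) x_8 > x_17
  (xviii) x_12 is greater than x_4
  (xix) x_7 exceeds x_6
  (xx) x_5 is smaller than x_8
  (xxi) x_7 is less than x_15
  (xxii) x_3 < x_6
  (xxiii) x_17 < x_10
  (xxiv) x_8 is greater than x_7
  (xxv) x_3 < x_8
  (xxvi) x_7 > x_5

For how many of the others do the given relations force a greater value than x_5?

The elements the relations force above x_5 are x_7, x_13, x_10, x_14, x_15, x_16, x_8 — no chain reaches any other.
That is 7.

7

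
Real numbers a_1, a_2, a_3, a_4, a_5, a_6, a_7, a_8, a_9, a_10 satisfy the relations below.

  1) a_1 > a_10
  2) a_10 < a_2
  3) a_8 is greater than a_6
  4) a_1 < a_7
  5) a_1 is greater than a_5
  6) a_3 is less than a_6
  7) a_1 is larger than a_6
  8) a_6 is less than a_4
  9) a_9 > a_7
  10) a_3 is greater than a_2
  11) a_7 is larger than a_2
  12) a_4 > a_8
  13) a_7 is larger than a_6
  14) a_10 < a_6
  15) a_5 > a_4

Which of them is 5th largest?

Chaining the given pairs: a_10 < a_2 < a_3 < a_6 < a_8 < a_4 < a_5 < a_1 < a_7 < a_9.
The 5th largest is a_4.

a_4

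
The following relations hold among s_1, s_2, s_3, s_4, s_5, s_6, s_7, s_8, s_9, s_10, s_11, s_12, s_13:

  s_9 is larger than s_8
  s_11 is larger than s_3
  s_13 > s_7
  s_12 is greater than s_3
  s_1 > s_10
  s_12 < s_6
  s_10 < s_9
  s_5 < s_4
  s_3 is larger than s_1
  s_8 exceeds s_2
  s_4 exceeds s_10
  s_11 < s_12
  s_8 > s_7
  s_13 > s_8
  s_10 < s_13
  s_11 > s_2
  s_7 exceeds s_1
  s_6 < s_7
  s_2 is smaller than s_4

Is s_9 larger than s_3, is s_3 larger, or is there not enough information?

s_9

The relevant relations are s_3 < s_11; s_11 < s_12; s_12 < s_6; s_6 < s_7; s_7 < s_8; s_8 < s_9.
Together: s_3 < s_11 < s_12 < s_6 < s_7 < s_8 < s_9.
So s_9 is larger.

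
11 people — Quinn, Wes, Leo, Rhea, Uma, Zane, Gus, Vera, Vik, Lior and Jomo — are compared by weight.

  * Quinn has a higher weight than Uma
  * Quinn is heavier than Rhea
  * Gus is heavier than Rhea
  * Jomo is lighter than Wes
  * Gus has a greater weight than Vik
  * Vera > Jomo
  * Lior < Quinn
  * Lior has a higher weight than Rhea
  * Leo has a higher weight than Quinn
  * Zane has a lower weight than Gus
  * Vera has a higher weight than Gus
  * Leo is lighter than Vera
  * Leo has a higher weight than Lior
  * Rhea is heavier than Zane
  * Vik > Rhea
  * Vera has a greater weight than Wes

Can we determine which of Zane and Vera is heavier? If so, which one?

Zane < Rhea and Rhea < Lior give Zane < Lior.
With Lior < Quinn: Zane < Rhea < Lior < Quinn.
With Quinn < Leo: Zane < Rhea < Lior < Quinn < Leo.
With Leo < Vera: Zane < Rhea < Lior < Quinn < Leo < Vera.
So Vera is heavier.

Vera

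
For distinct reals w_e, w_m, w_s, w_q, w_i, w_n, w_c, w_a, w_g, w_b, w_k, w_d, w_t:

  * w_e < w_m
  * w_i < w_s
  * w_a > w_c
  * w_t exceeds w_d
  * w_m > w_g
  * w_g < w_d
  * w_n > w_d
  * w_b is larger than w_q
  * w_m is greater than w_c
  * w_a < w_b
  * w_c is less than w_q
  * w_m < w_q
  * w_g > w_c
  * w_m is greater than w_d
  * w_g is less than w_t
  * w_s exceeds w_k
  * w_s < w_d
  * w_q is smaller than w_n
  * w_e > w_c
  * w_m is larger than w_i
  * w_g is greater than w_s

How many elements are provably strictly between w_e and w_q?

1

Chaining upward from w_e reaches: w_m, w_n, w_b.
Chaining downward from w_q reaches: w_k, w_c, w_i, w_s, w_g, w_d, w_m.
Strictly between w_e and w_q are those in both lists: w_m — 1 element.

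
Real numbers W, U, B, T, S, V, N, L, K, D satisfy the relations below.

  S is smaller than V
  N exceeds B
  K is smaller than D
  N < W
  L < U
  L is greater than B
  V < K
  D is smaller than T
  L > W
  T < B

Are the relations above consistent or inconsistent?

The single ordering S < V < K < D < T < B < N < W < L < U satisfies every listed relation, so no contradiction arises.

consistent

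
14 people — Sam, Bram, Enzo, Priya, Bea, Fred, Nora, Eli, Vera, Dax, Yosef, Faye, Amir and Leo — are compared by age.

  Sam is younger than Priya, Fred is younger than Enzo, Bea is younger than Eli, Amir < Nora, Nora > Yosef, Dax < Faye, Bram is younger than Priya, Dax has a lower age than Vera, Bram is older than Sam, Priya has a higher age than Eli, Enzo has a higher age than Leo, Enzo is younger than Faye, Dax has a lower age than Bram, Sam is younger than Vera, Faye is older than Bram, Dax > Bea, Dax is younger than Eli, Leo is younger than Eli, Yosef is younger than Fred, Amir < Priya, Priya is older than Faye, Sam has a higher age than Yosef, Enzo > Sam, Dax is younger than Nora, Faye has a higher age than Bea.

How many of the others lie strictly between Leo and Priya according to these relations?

3

Chaining upward from Leo reaches: Enzo, Eli, Faye.
Chaining downward from Priya reaches: Amir, Bea, Yosef, Dax, Fred, Sam, Enzo, Bram, Eli, Faye.
Strictly between Leo and Priya are those in both lists: Enzo, Eli, Faye — 3 elements.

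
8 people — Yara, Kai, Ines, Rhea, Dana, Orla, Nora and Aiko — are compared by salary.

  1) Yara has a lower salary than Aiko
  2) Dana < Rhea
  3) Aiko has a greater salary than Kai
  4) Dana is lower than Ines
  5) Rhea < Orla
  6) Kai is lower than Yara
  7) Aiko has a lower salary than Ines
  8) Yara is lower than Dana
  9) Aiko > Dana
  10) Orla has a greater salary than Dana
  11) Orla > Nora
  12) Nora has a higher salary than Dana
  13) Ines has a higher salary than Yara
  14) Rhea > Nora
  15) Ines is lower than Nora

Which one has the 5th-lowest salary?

Ines

Piecing the relations together gives one ordering: Kai < Yara < Dana < Aiko < Ines < Nora < Rhea < Orla.
The 5th smallest is Ines.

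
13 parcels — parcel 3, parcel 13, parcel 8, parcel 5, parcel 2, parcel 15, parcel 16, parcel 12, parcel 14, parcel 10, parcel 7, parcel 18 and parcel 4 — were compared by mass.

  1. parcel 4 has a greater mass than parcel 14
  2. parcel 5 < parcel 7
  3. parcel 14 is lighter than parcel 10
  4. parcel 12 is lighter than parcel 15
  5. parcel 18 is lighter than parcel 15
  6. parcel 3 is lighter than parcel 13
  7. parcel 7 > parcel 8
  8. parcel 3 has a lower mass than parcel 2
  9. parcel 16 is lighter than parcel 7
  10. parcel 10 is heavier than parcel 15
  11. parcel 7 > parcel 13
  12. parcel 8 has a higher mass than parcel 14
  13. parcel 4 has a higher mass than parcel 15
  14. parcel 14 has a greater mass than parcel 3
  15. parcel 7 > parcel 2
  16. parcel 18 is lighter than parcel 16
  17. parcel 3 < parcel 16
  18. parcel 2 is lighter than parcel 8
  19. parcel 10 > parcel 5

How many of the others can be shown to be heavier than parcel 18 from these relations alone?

5

Directly above parcel 18: parcel 15, parcel 16.
One step further: parcel 4, parcel 10, parcel 7 (5 so far).
No other element is forced above parcel 18 by the given relations, so the count is 5.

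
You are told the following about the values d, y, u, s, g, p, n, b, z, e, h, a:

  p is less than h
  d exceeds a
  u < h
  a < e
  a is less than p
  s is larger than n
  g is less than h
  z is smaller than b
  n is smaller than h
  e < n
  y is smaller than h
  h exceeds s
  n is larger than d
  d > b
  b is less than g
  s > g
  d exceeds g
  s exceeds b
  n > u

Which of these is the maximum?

h

Chaining downward from h: directly below it, y, p, u, g, n, s; then a, e, b, d; then z.
That covers every other element, and nothing is given above h, so h is the maximum.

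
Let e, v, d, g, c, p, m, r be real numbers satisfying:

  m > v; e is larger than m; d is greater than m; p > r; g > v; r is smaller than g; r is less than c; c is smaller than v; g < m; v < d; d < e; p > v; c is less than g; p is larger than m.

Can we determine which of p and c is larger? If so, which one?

p

c < v and v < g give c < g.
Then g < m extends the chain to m.
With m < p: c < v < g < m < p.
So p is larger.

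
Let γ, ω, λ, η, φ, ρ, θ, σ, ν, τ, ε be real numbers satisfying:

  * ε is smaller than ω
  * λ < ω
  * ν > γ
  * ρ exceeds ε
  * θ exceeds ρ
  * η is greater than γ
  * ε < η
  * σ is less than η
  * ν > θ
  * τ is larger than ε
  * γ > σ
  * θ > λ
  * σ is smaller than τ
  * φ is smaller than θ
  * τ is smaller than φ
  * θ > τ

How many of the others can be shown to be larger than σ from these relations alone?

6

Directly above σ: τ, γ, η.
One step further: φ, θ, ν (6 so far).
No other element is forced above σ by the given relations, so the count is 6.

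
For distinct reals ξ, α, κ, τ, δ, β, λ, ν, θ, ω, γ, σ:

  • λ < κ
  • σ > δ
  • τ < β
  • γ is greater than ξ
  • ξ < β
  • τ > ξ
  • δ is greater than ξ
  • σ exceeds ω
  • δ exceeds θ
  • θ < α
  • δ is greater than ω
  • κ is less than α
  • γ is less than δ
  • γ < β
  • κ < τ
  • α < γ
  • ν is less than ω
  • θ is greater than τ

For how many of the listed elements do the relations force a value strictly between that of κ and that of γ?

The relations place κ below γ. An element lies strictly between them when it is forced above κ and also forced below γ.
Above κ: {τ, θ, α, δ, β, σ}. Below γ: {λ, ξ, τ, θ, α}.
Intersection: {τ, θ, α} — 3.

3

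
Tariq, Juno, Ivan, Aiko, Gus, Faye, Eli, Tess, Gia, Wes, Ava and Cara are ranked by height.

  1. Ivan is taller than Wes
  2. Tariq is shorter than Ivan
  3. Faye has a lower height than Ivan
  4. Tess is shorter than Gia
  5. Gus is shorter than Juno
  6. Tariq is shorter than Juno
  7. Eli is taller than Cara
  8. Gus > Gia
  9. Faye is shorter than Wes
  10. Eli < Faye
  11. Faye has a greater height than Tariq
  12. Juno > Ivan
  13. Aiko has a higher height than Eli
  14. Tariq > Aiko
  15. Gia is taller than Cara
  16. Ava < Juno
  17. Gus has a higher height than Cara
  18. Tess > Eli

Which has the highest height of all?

Juno

Chaining downward from Juno: directly below it, Tariq, Ava, Ivan, Gus; then Cara, Aiko, Gia, Faye, Wes; then Eli, Tess.
That covers every other element, and nothing is given above Juno, so Juno is the highest height.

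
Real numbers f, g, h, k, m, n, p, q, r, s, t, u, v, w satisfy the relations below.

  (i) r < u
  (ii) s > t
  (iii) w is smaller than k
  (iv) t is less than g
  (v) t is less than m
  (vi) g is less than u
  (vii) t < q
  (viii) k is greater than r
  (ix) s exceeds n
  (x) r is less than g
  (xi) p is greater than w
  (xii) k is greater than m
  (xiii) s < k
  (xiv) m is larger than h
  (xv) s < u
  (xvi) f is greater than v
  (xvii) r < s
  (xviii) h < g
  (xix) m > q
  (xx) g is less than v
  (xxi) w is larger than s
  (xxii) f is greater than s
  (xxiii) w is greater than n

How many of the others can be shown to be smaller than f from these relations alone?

From f the given relations immediately reach s, v.
From those, r, t, n, g — 6 in total.
From those, h — 7 in total.
No other element is forced below f by the given relations, so the count is 7.

7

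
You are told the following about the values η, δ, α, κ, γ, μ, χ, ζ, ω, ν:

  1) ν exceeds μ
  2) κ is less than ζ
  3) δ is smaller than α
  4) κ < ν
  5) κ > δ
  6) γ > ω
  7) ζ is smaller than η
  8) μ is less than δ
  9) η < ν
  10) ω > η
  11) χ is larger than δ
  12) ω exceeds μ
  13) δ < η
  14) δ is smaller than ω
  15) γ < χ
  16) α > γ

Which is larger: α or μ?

Link the given pairs in sequence: μ < δ; δ < κ; κ < ζ; ζ < η; η < ω; ω < γ; γ < α.
Together: μ < δ < κ < ζ < η < ω < γ < α.
So μ < α; α is the larger of the two.

α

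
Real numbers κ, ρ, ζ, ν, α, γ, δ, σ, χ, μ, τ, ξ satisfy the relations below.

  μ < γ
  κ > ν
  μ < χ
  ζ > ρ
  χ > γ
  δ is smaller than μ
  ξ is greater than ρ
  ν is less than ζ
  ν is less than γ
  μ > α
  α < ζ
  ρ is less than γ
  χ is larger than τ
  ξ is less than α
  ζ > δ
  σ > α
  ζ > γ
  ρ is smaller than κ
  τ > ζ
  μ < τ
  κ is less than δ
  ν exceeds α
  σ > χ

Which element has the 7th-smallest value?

Piecing the relations together gives one ordering: ρ < ξ < α < ν < κ < δ < μ < γ < ζ < τ < χ < σ.
Counting 7 from the smallest end gives μ.

μ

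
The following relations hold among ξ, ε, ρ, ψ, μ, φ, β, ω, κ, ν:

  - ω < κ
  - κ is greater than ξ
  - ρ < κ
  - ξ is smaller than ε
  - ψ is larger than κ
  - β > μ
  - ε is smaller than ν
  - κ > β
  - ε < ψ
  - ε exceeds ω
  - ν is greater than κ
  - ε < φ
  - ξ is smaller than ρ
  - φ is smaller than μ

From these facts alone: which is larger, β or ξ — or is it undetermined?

Link the given pairs in sequence: ξ < ε; ε < φ; φ < μ; μ < β.
Chaining these gives ξ < ε < φ < μ < β.
So β is larger.

β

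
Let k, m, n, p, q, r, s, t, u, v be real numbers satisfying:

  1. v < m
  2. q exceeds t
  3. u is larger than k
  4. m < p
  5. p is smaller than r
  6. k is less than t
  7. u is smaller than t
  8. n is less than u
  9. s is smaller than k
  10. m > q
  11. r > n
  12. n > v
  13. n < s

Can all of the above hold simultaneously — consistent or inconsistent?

consistent

The single ordering v < n < s < k < u < t < q < m < p < r satisfies every listed relation, so no contradiction arises.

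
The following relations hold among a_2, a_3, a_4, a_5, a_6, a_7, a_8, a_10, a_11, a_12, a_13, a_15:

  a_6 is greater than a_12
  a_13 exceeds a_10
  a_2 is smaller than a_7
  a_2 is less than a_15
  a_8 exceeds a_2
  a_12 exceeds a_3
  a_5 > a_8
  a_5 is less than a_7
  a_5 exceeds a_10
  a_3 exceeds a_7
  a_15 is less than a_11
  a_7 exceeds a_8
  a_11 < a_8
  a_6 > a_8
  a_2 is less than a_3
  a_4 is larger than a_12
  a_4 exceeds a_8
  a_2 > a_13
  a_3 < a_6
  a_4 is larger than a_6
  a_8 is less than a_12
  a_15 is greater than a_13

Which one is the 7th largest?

Chaining the given pairs: a_10 < a_13 < a_2 < a_15 < a_11 < a_8 < a_5 < a_7 < a_3 < a_12 < a_6 < a_4.
Counting 7 from the largest end gives a_8.

a_8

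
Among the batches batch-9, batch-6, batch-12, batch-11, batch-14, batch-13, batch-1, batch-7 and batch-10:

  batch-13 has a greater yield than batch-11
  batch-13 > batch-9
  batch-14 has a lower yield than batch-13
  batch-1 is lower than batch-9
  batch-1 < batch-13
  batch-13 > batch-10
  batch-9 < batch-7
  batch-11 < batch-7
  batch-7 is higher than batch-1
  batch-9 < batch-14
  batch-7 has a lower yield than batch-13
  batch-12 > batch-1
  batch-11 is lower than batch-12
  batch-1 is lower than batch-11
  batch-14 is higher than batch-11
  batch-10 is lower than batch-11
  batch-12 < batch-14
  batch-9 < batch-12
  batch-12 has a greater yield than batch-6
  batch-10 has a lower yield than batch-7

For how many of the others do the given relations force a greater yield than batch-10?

5

Directly above batch-10: batch-11, batch-7, batch-13.
One step further: batch-12, batch-14 (5 so far).
Nothing else is reachable above batch-10; 5 in all.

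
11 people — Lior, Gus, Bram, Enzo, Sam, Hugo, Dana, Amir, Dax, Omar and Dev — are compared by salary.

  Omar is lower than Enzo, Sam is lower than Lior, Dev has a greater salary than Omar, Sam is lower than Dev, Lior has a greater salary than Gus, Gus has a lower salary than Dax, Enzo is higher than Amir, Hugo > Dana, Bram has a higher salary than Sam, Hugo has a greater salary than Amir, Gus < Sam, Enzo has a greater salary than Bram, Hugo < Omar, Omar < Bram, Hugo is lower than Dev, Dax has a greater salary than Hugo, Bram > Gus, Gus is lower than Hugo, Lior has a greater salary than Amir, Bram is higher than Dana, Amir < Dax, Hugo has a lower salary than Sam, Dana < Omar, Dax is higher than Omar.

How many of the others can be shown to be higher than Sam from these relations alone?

Directly above Sam: Lior, Bram, Dev.
One step further: Enzo (4 so far).
No other element is forced above Sam by the given relations, so the count is 4.

4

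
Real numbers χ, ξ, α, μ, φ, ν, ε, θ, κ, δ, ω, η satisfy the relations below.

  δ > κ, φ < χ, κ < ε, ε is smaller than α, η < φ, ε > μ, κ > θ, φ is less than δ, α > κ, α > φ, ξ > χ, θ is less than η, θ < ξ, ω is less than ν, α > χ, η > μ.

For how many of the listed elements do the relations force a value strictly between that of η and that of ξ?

2

Chaining upward from η reaches: φ, χ, δ, α.
Chaining downward from ξ reaches: μ, θ, φ, χ.
Strictly between η and ξ are those in both lists: φ, χ — 2 elements.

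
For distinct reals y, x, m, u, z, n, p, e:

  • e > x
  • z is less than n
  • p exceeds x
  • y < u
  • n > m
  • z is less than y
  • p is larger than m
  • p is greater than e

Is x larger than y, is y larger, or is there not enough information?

undetermined

Following every chain through y: above y we get u; below y we get z.
x is not reached, and no chain runs the other way from x to y.
So the given relations leave the order of y and x undetermined.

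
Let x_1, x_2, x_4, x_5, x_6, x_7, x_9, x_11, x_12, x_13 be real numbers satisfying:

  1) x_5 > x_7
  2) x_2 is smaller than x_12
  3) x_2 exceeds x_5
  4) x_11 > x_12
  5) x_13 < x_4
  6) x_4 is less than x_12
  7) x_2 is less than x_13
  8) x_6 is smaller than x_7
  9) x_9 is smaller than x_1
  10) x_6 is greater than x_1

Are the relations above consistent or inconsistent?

consistent

Every relation is compatible with x_9 < x_1 < x_6 < x_7 < x_5 < x_2 < x_13 < x_4 < x_12 < x_11; the set is consistent.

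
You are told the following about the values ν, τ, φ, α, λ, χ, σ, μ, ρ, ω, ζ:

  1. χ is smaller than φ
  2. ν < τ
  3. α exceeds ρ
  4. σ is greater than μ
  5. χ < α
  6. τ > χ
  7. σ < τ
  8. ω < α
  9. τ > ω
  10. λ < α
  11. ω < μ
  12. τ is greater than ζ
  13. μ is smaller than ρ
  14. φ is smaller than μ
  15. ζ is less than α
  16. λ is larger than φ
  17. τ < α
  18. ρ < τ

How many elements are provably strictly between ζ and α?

1

The relations place ζ below α. An element lies strictly between them when it is forced above ζ and also forced below α.
Above ζ: {τ}. Below α: {ω, χ, φ, μ, ρ, λ, ν, σ, τ}.
Intersection: {τ} — 1.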